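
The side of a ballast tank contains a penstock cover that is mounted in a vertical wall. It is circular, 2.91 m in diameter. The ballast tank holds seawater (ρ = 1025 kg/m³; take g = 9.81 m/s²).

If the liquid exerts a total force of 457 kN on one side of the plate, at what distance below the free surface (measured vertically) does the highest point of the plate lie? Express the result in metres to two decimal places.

d_top ≈ 5.38 m

γ = ρg = 1025 × 9.81 / 1000 = 10.05525 kN/m³.
A = π(1.455)² = 6.65083 m².
From F = γ·h_c·A, the centroid depth is h_c = 457/(10.05525 × 6.65083) = 6.83357 m.
The centroid is at the centre, 1.455 m below the top of the plate, so the highest point sits at h_top = 6.83357 − 1.455 = 5.37857 m below the surface.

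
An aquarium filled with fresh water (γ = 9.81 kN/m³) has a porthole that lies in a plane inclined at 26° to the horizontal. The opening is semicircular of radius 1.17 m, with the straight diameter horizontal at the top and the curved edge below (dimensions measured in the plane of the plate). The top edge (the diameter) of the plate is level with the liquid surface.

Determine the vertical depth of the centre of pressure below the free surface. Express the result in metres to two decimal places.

h_p = 0.30 m

γ = 9.81 kN/m³.
Let θ = 26° be the plate's angle to the horizontal; measure y along the incline from where the plane meets the free surface. Vertical depth h = y·sinθ with sinθ = 0.438371.
The centroid of a semicircle lies 4r/(3π) = 0.496563 m from the diameter, here below the top edge, so y_c = 0.496563 m and h_c = 0.496563 × 0.438371 = 0.217679 m.
A = πr²/2 = π × 1.17²/2 = 2.15026 m².
Resultant F = γ·h_c·A = 9.81 × 0.217679 × 2.15026 = 4.59173 kN.
I_c = (π/8 − 8/(9π))·r⁴ = 0.109757 × 1.17⁴ = 0.205672 m⁴.
Centre of pressure: y_p = y_c + I_c/(y_c·A) = 0.496563 + 0.205672/(0.496563 × 2.15026) = 0.496563 + 0.192624 = 0.689187 m along the plane.
Vertically, h_p = y_p·sinθ = 0.689187 × 0.438371 = 0.30212 m.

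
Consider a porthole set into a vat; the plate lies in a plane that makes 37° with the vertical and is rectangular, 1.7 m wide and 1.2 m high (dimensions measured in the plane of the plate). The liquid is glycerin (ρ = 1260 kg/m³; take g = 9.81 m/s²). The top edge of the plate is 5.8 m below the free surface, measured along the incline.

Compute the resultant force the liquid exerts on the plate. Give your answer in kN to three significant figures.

γ = ρg = 1260 × 9.81 / 1000 = 12.3606 kN/m³.
The plate makes 37° with the vertical, i.e. θ = 90° − 37° = 53° to the horizontal. Measuring y along the incline from the free-surface line, vertical depth h = y·sinθ with sinθ = 0.798636.
The centroid lies 1.2/2 = 0.6 m below the top edge, so y_c = 5.8 + 0.6 = 6.4 m and h_c = 6.4 × 0.798636 = 5.11127 m.
A = 1.7 × 1.2 = 2.04 m².
Resultant F = γ·h_c·A = 12.3606 × 5.11127 × 2.04 = 128.884 kN.

F ≈ 129 kN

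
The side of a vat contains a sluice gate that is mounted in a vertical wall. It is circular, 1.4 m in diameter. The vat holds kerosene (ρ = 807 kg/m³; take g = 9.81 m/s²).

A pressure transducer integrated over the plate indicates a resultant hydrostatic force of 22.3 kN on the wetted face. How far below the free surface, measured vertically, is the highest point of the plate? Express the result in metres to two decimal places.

d_top ≈ 1.13 m

γ = ρg = 807 × 9.81 / 1000 = 7.91667 kN/m³.
A = π(0.7)² = 1.53938 m².
From F = γ·h_c·A, the centroid depth is h_c = 22.3/(7.91667 × 1.53938) = 1.82985 m.
The centroid is at the centre, 0.7 m below the top of the plate, so the highest point sits at h_top = 1.82985 − 0.7 = 1.12985 m below the surface.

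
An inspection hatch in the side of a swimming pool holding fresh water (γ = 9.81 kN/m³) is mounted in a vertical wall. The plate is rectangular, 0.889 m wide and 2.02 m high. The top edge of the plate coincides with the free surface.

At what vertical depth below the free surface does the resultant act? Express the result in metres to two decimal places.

γ = 9.81 kN/m³.
The centroid lies 2.02/2 = 1.01 m below the top edge, so the centroid depth is h_c = 1.01 m.
A = 0.889 × 2.02 = 1.79578 m².
Resultant F = γ·h_c·A = 9.81 × 1.01 × 1.79578 = 17.7928 kN.
I_c = b·h³/12 = 0.889 × 2.02³/12 = 0.610625 m⁴.
Centre of pressure: y_p = y_c + I_c/(y_c·A) = 1.01 + 0.610625/(1.01 × 1.79578) = 1.01 + 0.336667 = 1.34667 m along the plane.

h_p = 1.35 m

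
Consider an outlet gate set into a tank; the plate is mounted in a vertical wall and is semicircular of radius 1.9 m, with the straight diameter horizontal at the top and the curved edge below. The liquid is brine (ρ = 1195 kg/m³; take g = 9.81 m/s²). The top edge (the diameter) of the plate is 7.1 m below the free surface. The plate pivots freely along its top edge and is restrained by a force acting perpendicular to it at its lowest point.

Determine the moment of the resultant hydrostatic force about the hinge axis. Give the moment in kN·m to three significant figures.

γ = ρg = 1195 × 9.81 / 1000 = 11.72295 kN/m³.
The centroid of a semicircle lies 4r/(3π) = 0.806385 m from the diameter, here below the top edge, so the centroid depth is h_c = 7.1 + 0.806385 = 7.90638 m.
A = πr²/2 = π × 1.9²/2 = 5.67057 m².
Resultant F = γ·h_c·A = 11.72295 × 7.90638 × 5.67057 = 525.583 kN.
I_c = (π/8 − 8/(9π))·r⁴ = 0.109757 × 1.9⁴ = 1.43036 m⁴.
Centre of pressure: y_p = y_c + I_c/(y_c·A) = 7.90638 + 1.43036/(7.90638 × 5.67057) = 7.90638 + 0.0319037 = 7.93828 m along the plane.
The resultant acts 0.806385 + 0.0319037 = 0.838289 m (along the plate) below the hinge at the top edge, so the moment about the hinge is M = F × 0.838289 = 525.583 × 0.838289 = 440.59 kN·m.

M ≈ 441 kN·m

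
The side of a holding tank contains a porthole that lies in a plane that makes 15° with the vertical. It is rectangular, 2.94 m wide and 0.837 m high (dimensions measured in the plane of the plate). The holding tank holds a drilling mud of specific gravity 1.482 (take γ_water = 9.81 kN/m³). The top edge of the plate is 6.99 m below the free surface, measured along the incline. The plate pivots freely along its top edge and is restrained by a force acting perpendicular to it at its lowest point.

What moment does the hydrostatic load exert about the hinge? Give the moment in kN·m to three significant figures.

γ = 1.482 × 9.81 = 14.53842 kN/m³.
The plate makes 15° with the vertical, i.e. θ = 90° − 15° = 75° to the horizontal. Measuring y along the incline from the free-surface line, vertical depth h = y·sinθ with sinθ = 0.965926.
The centroid lies 0.837/2 = 0.4185 m below the top edge, so y_c = 6.99 + 0.4185 = 7.4085 m and h_c = 7.4085 × 0.965926 = 7.15606 m.
A = 2.94 × 0.837 = 2.46078 m².
Resultant F = γ·h_c·A = 14.53842 × 7.15606 × 2.46078 = 256.014 kN.
I_c = b·h³/12 = 2.94 × 0.837³/12 = 0.143662 m⁴.
Centre of pressure: y_p = y_c + I_c/(y_c·A) = 7.4085 + 0.143662/(7.4085 × 2.46078) = 7.4085 + 0.00788023 = 7.41638 m along the plane.
The resultant acts 0.4185 + 0.00788023 = 0.42638 m (along the plate) below the hinge at the top edge, so the moment about the hinge is M = F × 0.42638 = 256.014 × 0.42638 = 109.159 kN·m.

M ≈ 109 kN·m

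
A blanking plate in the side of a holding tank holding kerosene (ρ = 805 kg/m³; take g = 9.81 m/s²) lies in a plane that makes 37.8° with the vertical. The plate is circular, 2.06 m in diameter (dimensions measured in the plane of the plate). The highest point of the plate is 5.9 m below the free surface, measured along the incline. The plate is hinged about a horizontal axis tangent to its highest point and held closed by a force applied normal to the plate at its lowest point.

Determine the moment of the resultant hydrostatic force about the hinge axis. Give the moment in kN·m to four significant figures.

γ = ρg = 805 × 9.81 / 1000 = 7.89705 kN/m³.
The plate makes 37.8° with the vertical, i.e. θ = 90° − 37.8° = 52.2° to the horizontal. Measuring y along the incline from the free-surface line, vertical depth h = y·sinθ with sinθ = 0.790155.
The centroid is at the centre, 1.03 m below the top of the plate, so y_c = 5.9 + 1.03 = 6.93 m and h_c = 6.93 × 0.790155 = 5.47577 m.
A = π(1.03)² = 3.33292 m².
Resultant F = γ·h_c·A = 7.89705 × 5.47577 × 3.33292 = 144.124 kN.
I_c = πr⁴/4 = π × 1.03⁴/4 = 0.883973 m⁴.
Centre of pressure: y_p = y_c + I_c/(y_c·A) = 6.93 + 0.883973/(6.93 × 3.33292) = 6.93 + 0.038272 = 6.96827 m along the plane.
The resultant acts 1.03 + 0.038272 = 1.06827 m (along the plate) below the hinge at the top edge, so the moment about the hinge is M = F × 1.06827 = 144.124 × 1.06827 = 153.963 kN·m.

M ≈ 154.0 kN·m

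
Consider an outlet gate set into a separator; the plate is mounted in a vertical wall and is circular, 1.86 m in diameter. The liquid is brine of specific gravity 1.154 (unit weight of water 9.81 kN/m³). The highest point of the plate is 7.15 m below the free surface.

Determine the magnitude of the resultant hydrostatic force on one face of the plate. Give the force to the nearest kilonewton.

γ = 1.154 × 9.81 = 11.32074 kN/m³.
The centroid is at the centre, 0.93 m below the top of the plate, so the centroid depth is h_c = 7.15 + 0.93 = 8.08 m.
A = π(0.93)² = 2.71716 m².
Resultant F = γ·h_c·A = 11.32074 × 8.08 × 2.71716 = 248.543 kN.

F ≈ 249 kN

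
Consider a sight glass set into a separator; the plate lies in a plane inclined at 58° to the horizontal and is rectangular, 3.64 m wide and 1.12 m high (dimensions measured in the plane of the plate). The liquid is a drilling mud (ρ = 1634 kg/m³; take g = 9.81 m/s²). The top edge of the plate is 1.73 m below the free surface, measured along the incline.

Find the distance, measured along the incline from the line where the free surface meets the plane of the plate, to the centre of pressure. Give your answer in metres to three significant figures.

y_p = 2.34 m

γ = ρg = 1634 × 9.81 / 1000 = 16.02954 kN/m³.
Let θ = 58° be the plate's angle to the horizontal; measure y along the incline from where the plane meets the free surface. Vertical depth h = y·sinθ with sinθ = 0.848048.
The centroid lies 1.12/2 = 0.56 m below the top edge, so y_c = 1.73 + 0.56 = 2.29 m and h_c = 2.29 × 0.848048 = 1.94203 m.
A = 3.64 × 1.12 = 4.0768 m².
Resultant F = γ·h_c·A = 16.02954 × 1.94203 × 4.0768 = 126.91 kN.
I_c = b·h³/12 = 3.64 × 1.12³/12 = 0.426161 m⁴.
Centre of pressure: y_p = y_c + I_c/(y_c·A) = 2.29 + 0.426161/(2.29 × 4.0768) = 2.29 + 0.0456477 = 2.33565 m along the plane.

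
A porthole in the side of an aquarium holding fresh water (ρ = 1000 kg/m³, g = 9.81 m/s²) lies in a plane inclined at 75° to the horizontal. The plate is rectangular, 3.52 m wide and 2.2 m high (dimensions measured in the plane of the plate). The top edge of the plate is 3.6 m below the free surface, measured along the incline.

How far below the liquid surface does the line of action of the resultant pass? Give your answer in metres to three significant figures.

h_p = 4.62 m

γ = ρg = 1000 × 9.81 = 9810 N/m³ = 9.81 kN/m³.
Let θ = 75° be the plate's angle to the horizontal; measure y along the incline from where the plane meets the free surface. Vertical depth h = y·sinθ with sinθ = 0.965926.
The centroid lies 2.2/2 = 1.1 m below the top edge, so y_c = 3.6 + 1.1 = 4.7 m and h_c = 4.7 × 0.965926 = 4.53985 m.
A = 3.52 × 2.2 = 7.744 m².
Resultant F = γ·h_c·A = 9.81 × 4.53985 × 7.744 = 344.886 kN.
I_c = b·h³/12 = 3.52 × 2.2³/12 = 3.12341 m⁴.
Centre of pressure: y_p = y_c + I_c/(y_c·A) = 4.7 + 3.12341/(4.7 × 7.744) = 4.7 + 0.0858155 = 4.78582 m along the plane.
Vertically, h_p = y_p·sinθ = 4.78582 × 0.965926 = 4.62275 m.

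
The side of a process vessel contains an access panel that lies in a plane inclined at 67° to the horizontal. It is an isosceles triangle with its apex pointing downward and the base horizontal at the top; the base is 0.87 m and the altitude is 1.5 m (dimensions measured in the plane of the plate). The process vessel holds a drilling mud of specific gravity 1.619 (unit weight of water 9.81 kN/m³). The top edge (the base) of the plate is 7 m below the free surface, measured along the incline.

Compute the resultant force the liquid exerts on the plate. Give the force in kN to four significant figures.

F ≈ 71.55 kN

γ = 1.619 × 9.81 = 15.88239 kN/m³.
Let θ = 67° be the plate's angle to the horizontal; measure y along the incline from where the plane meets the free surface. Vertical depth h = y·sinθ with sinθ = 0.920505.
With the apex down, the centroid sits h/3 = 1.5/3 = 0.5 m below the base (the top edge), so y_c = 7 + 0.5 = 7.5 m and h_c = 7.5 × 0.920505 = 6.90379 m.
A = ½ × 0.87 × 1.5 = 0.6525 m².
Resultant F = γ·h_c·A = 15.88239 × 6.90379 × 0.6525 = 71.5458 kN.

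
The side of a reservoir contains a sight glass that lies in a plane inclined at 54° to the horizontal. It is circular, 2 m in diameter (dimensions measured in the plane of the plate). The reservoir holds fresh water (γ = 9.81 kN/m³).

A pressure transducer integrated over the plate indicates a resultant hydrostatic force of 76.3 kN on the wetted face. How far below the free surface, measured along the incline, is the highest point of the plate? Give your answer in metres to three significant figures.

γ = 9.81 kN/m³.
A = π(1)² = 3.14159 m².
From F = γ·h_c·A, the centroid depth is h_c = 76.3/(9.81 × 3.14159) = 2.47575 m.
Let θ = 54° be the plate's angle to the horizontal; measure y along the incline from where the plane meets the free surface. Vertical depth h = y·sinθ with sinθ = 0.809017.
Along the incline, y_c = h_c/sinθ = 2.47575/0.809017 = 3.0602 m.
The centroid is at the centre, 1 m below the top of the plate, so the highest point sits at y_top = 3.0602 − 1 = 2.0602 m along the incline.

y_top ≈ 2.06 m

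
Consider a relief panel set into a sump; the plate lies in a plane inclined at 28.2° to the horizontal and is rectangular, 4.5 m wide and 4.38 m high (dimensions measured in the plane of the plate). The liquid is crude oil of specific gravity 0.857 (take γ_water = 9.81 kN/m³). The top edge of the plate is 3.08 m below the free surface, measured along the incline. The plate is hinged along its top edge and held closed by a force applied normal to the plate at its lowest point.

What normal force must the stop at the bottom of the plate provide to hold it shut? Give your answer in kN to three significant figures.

P ≈ 235 kN

γ = 0.857 × 9.81 = 8.40717 kN/m³.
Let θ = 28.2° be the plate's angle to the horizontal; measure y along the incline from where the plane meets the free surface. Vertical depth h = y·sinθ with sinθ = 0.472551.
The centroid lies 4.38/2 = 2.19 m below the top edge, so y_c = 3.08 + 2.19 = 5.27 m and h_c = 5.27 × 0.472551 = 2.49034 m.
A = 4.5 × 4.38 = 19.71 m².
Resultant F = γ·h_c·A = 8.40717 × 2.49034 × 19.71 = 412.663 kN.
I_c = b·h³/12 = 4.5 × 4.38³/12 = 31.5104 m⁴.
Centre of pressure: y_p = y_c + I_c/(y_c·A) = 5.27 + 31.5104/(5.27 × 19.71) = 5.27 + 0.303359 = 5.57336 m along the plane.
The resultant acts 2.19 + 0.303359 = 2.49336 m (along the plate) below the hinge at the top edge, so the moment about the hinge is M = F × 2.49336 = 412.663 × 2.49336 = 1028.92 kN·m.
A normal force at the bottom, 4.38 m from the hinge, must supply this moment: P = 1028.92/4.38 = 234.913 kN.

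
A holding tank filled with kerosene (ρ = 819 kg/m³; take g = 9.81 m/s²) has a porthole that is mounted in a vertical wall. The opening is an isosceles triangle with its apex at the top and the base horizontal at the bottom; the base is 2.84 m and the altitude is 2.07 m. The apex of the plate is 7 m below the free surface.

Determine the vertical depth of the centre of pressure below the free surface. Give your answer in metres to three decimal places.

h_p = 8.408 m

γ = ρg = 819 × 9.81 / 1000 = 8.03439 kN/m³.
With the apex up, the centroid sits 2h/3 = 2 × 2.07/3 = 1.38 m below the apex, so the centroid depth is h_c = 7 + 1.38 = 8.38 m.
A = ½ × 2.84 × 2.07 = 2.9394 m².
Resultant F = γ·h_c·A = 8.03439 × 8.38 × 2.9394 = 197.904 kN.
I_c = b·h³/36 = 2.84 × 2.07³/36 = 0.699724 m⁴.
Centre of pressure: y_p = y_c + I_c/(y_c·A) = 8.38 + 0.699724/(8.38 × 2.9394) = 8.38 + 0.0284069 = 8.40841 m along the plane.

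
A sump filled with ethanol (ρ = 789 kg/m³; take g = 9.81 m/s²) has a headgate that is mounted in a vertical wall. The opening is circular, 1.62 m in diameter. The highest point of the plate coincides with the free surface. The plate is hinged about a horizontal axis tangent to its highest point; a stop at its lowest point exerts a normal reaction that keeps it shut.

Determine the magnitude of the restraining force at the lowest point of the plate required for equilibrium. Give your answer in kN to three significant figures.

γ = ρg = 789 × 9.81 / 1000 = 7.74009 kN/m³.
The centroid is at the centre, 0.81 m below the top of the plate, so the centroid depth is h_c = 0.81 m.
A = π(0.81)² = 2.0612 m².
Resultant F = γ·h_c·A = 7.74009 × 0.81 × 2.0612 = 12.9226 kN.
I_c = πr⁴/4 = π × 0.81⁴/4 = 0.338088 m⁴.
Centre of pressure: y_p = y_c + I_c/(y_c·A) = 0.81 + 0.338088/(0.81 × 2.0612) = 0.81 + 0.2025 = 1.0125 m along the plane.
The resultant acts 0.81 + 0.2025 = 1.0125 m (along the plate) below the hinge at the top edge, so the moment about the hinge is M = F × 1.0125 = 12.9226 × 1.0125 = 13.0841 kN·m.
A normal force at the bottom, 1.62 m from the hinge, must supply this moment: P = 13.0841/1.62 = 8.0766 kN.

P ≈ 8.08 kN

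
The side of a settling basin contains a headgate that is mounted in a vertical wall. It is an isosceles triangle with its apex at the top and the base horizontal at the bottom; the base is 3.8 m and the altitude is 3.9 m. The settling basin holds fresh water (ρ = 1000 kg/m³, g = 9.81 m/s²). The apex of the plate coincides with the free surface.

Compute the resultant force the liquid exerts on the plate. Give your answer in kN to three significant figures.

γ = ρg = 1000 × 9.81 = 9810 N/m³ = 9.81 kN/m³.
With the apex up, the centroid sits 2h/3 = 2 × 3.9/3 = 2.6 m below the apex, so the centroid depth is h_c = 2.6 m.
A = ½ × 3.8 × 3.9 = 7.41 m².
Resultant F = γ·h_c·A = 9.81 × 2.6 × 7.41 = 188.999 kN.

F ≈ 189 kN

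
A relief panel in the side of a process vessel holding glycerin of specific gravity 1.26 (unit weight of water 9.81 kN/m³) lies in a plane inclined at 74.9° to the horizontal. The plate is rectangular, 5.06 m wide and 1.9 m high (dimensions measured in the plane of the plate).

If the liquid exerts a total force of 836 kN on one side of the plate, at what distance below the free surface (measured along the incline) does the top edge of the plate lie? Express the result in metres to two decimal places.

γ = 1.26 × 9.81 = 12.3606 kN/m³.
A = 5.06 × 1.9 = 9.614 m².
From F = γ·h_c·A, the centroid depth is h_c = 836/(12.3606 × 9.614) = 7.03498 m.
Let θ = 74.9° be the plate's angle to the horizontal; measure y along the incline from where the plane meets the free surface. Vertical depth h = y·sinθ with sinθ = 0.965473.
Along the incline, y_c = h_c/sinθ = 7.03498/0.965473 = 7.28656 m.
The centroid lies 1.9/2 = 0.95 m below the top edge, so the top edge sits at y_top = 7.28656 − 0.95 = 6.33656 m along the incline.

y_top ≈ 6.34 m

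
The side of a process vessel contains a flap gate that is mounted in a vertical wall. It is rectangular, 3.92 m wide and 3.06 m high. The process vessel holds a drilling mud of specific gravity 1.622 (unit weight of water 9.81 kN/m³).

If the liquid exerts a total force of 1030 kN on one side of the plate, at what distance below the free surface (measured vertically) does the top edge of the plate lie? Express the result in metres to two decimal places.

d_top ≈ 3.87 m

γ = 1.622 × 9.81 = 15.91182 kN/m³.
A = 3.92 × 3.06 = 11.9952 m².
From F = γ·h_c·A, the centroid depth is h_c = 1030/(15.91182 × 11.9952) = 5.39647 m.
The centroid lies 3.06/2 = 1.53 m below the top edge, so the top edge sits at h_top = 5.39647 − 1.53 = 3.86647 m below the surface.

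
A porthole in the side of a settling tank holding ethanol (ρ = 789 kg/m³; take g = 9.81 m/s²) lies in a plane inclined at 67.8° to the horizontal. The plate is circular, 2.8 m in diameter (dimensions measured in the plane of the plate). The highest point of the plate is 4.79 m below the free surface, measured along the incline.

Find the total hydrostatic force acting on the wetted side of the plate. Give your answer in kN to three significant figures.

F ≈ 273 kN

γ = ρg = 789 × 9.81 / 1000 = 7.74009 kN/m³.
Let θ = 67.8° be the plate's angle to the horizontal; measure y along the incline from where the plane meets the free surface. Vertical depth h = y·sinθ with sinθ = 0.925871.
The centroid is at the centre, 1.4 m below the top of the plate, so y_c = 4.79 + 1.4 = 6.19 m and h_c = 6.19 × 0.925871 = 5.73114 m.
A = π(1.4)² = 6.15752 m².
Resultant F = γ·h_c·A = 7.74009 × 5.73114 × 6.15752 = 273.145 kN.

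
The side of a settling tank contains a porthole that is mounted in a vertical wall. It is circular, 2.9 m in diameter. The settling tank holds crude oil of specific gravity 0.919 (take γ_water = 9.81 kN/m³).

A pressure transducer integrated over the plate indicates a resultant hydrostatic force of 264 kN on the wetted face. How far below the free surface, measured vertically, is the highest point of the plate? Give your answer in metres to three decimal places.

γ = 0.919 × 9.81 = 9.01539 kN/m³.
A = π(1.45)² = 6.6052 m².
From F = γ·h_c·A, the centroid depth is h_c = 264/(9.01539 × 6.6052) = 4.43336 m.
The centroid is at the centre, 1.45 m below the top of the plate, so the highest point sits at h_top = 4.43336 − 1.45 = 2.98336 m below the surface.

d_top ≈ 2.983 m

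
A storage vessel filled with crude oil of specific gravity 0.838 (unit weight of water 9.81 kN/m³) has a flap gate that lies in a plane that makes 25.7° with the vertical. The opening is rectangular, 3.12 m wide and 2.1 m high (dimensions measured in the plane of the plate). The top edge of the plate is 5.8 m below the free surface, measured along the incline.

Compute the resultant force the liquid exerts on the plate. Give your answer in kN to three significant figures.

γ = 0.838 × 9.81 = 8.22078 kN/m³.
The plate makes 25.7° with the vertical, i.e. θ = 90° − 25.7° = 64.3° to the horizontal. Measuring y along the incline from the free-surface line, vertical depth h = y·sinθ with sinθ = 0.901077.
The centroid lies 2.1/2 = 1.05 m below the top edge, so y_c = 5.8 + 1.05 = 6.85 m and h_c = 6.85 × 0.901077 = 6.17238 m.
A = 3.12 × 2.1 = 6.552 m².
Resultant F = γ·h_c·A = 8.22078 × 6.17238 × 6.552 = 332.46 kN.

F ≈ 332 kN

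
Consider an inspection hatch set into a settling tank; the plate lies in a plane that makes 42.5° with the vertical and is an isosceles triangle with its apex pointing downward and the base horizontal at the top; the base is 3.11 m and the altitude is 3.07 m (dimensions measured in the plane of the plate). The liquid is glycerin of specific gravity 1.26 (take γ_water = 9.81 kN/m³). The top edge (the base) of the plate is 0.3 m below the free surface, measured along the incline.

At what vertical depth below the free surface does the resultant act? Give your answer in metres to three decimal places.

h_p = 1.267 m

γ = 1.26 × 9.81 = 12.3606 kN/m³.
The plate makes 42.5° with the vertical, i.e. θ = 90° − 42.5° = 47.5° to the horizontal. Measuring y along the incline from the free-surface line, vertical depth h = y·sinθ with sinθ = 0.737277.
With the apex down, the centroid sits h/3 = 3.07/3 = 1.02333 m below the base (the top edge), so y_c = 0.3 + 1.02333 = 1.32333 m and h_c = 1.32333 × 0.737277 = 0.975661 m.
A = ½ × 3.11 × 3.07 = 4.77385 m².
Resultant F = γ·h_c·A = 12.3606 × 0.975661 × 4.77385 = 57.5715 kN.
I_c = b·h³/36 = 3.11 × 3.07³/36 = 2.49961 m⁴.
Centre of pressure: y_p = y_c + I_c/(y_c·A) = 1.32333 + 2.49961/(1.32333 × 4.77385) = 1.32333 + 0.395672 = 1.719 m along the plane.
Vertically, h_p = y_p·sinθ = 1.719 × 0.737277 = 1.26738 m.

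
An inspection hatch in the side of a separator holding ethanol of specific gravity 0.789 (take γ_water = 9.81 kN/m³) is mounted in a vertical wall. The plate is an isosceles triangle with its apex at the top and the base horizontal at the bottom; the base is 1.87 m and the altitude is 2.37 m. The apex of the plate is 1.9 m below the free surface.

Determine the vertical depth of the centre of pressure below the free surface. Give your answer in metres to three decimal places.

h_p = 3.570 m

γ = 0.789 × 9.81 = 7.74009 kN/m³.
With the apex up, the centroid sits 2h/3 = 2 × 2.37/3 = 1.58 m below the apex, so the centroid depth is h_c = 1.9 + 1.58 = 3.48 m.
A = ½ × 1.87 × 2.37 = 2.21595 m².
Resultant F = γ·h_c·A = 7.74009 × 3.48 × 2.21595 = 59.6878 kN.
I_c = b·h³/36 = 1.87 × 2.37³/36 = 0.691487 m⁴.
Centre of pressure: y_p = y_c + I_c/(y_c·A) = 3.48 + 0.691487/(3.48 × 2.21595) = 3.48 + 0.0896695 = 3.56967 m along the plane.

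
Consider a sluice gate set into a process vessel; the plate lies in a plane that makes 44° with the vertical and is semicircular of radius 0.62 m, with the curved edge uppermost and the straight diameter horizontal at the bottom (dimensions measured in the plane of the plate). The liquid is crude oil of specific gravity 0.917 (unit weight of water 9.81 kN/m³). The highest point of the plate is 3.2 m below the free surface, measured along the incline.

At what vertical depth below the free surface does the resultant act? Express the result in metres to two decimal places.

h_p = 2.56 m

γ = 0.917 × 9.81 = 8.99577 kN/m³.
The plate makes 44° with the vertical, i.e. θ = 90° − 44° = 46° to the horizontal. Measuring y along the incline from the free-surface line, vertical depth h = y·sinθ with sinθ = 0.719340.
The centroid lies 4r/(3π) = 0.263136 m above the diameter, so r − 4r/(3π) = 0.62 − 0.263136 = 0.356864 m below the topmost point, so y_c = 3.2 + 0.356864 = 3.55686 m and h_c = 3.55686 × 0.719340 = 2.55859 m.
A = πr²/2 = π × 0.62²/2 = 0.603814 m².
Resultant F = γ·h_c·A = 8.99577 × 2.55859 × 0.603814 = 13.8977 kN.
I_c = (π/8 − 8/(9π))·r⁴ = 0.109757 × 0.62⁴ = 0.0162181 m⁴.
Centre of pressure: y_p = y_c + I_c/(y_c·A) = 3.55686 + 0.0162181/(3.55686 × 0.603814) = 3.55686 + 0.00755144 = 3.56441 m along the plane.
Vertically, h_p = y_p·sinθ = 3.56441 × 0.719340 = 2.56402 m.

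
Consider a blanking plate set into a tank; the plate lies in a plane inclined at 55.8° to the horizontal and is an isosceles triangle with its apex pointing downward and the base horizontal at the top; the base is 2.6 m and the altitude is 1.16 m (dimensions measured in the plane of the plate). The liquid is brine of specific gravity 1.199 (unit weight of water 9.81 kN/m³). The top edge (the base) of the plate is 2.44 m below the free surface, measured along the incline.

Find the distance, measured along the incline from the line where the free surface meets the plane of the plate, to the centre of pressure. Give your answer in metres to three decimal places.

γ = 1.199 × 9.81 = 11.76219 kN/m³.
Let θ = 55.8° be the plate's angle to the horizontal; measure y along the incline from where the plane meets the free surface. Vertical depth h = y·sinθ with sinθ = 0.827081.
With the apex down, the centroid sits h/3 = 1.16/3 = 0.386667 m below the base (the top edge), so y_c = 2.44 + 0.386667 = 2.82667 m and h_c = 2.82667 × 0.827081 = 2.33789 m.
A = ½ × 2.6 × 1.16 = 1.508 m².
Resultant F = γ·h_c·A = 11.76219 × 2.33789 × 1.508 = 41.468 kN.
I_c = b·h³/36 = 2.6 × 1.16³/36 = 0.112731 m⁴.
Centre of pressure: y_p = y_c + I_c/(y_c·A) = 2.82667 + 0.112731/(2.82667 × 1.508) = 2.82667 + 0.0264464 = 2.85312 m along the plane.

y_p = 2.853 m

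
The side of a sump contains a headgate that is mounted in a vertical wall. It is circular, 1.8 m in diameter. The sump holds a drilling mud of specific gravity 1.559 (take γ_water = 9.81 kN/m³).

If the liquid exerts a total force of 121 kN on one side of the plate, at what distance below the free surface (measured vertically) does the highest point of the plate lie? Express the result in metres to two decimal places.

γ = 1.559 × 9.81 = 15.29379 kN/m³.
A = π(0.9)² = 2.54469 m².
From F = γ·h_c·A, the centroid depth is h_c = 121/(15.29379 × 2.54469) = 3.1091 m.
The centroid is at the centre, 0.9 m below the top of the plate, so the highest point sits at h_top = 3.1091 − 0.9 = 2.2091 m below the surface.

d_top ≈ 2.21 m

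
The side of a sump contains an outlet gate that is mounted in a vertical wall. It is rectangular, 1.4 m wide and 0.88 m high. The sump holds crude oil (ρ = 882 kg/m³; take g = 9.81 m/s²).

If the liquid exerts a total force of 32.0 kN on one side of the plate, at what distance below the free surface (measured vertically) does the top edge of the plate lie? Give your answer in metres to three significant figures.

γ = ρg = 882 × 9.81 / 1000 = 8.65242 kN/m³.
A = 1.4 × 0.88 = 1.232 m².
From F = γ·h_c·A, the centroid depth is h_c = 32.0/(8.65242 × 1.232) = 3.00194 m.
The centroid lies 0.88/2 = 0.44 m below the top edge, so the top edge sits at h_top = 3.00194 − 0.44 = 2.56194 m below the surface.

d_top ≈ 2.56 m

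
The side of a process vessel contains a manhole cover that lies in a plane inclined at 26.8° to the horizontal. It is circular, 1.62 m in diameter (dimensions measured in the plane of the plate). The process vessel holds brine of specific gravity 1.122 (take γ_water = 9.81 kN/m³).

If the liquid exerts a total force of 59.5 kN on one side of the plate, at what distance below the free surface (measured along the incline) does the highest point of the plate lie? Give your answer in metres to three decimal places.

γ = 1.122 × 9.81 = 11.00682 kN/m³.
A = π(0.81)² = 2.0612 m².
From F = γ·h_c·A, the centroid depth is h_c = 59.5/(11.00682 × 2.0612) = 2.62262 m.
Let θ = 26.8° be the plate's angle to the horizontal; measure y along the incline from where the plane meets the free surface. Vertical depth h = y·sinθ with sinθ = 0.450878.
Along the incline, y_c = h_c/sinθ = 2.62262/0.450878 = 5.8167 m.
The centroid is at the centre, 0.81 m below the top of the plate, so the highest point sits at y_top = 5.8167 − 0.81 = 5.0067 m along the incline.

y_top ≈ 5.007 m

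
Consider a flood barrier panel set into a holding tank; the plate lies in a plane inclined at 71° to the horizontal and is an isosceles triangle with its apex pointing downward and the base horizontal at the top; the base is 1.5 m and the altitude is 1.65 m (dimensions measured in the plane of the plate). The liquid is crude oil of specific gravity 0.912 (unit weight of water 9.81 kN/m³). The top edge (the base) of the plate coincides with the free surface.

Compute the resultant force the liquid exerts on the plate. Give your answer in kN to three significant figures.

γ = 0.912 × 9.81 = 8.94672 kN/m³.
Let θ = 71° be the plate's angle to the horizontal; measure y along the incline from where the plane meets the free surface. Vertical depth h = y·sinθ with sinθ = 0.945519.
With the apex down, the centroid sits h/3 = 1.65/3 = 0.55 m below the base (the top edge), so y_c = 0.55 m and h_c = 0.55 × 0.945519 = 0.520035 m.
A = ½ × 1.5 × 1.65 = 1.2375 m².
Resultant F = γ·h_c·A = 8.94672 × 0.520035 × 1.2375 = 5.7576 kN.

F ≈ 5.76 kN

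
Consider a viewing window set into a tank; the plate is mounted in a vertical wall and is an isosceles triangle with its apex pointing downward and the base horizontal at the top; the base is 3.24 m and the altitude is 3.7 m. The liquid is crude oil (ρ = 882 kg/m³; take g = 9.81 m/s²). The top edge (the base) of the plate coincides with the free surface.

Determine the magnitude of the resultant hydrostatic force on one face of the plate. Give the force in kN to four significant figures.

γ = ρg = 882 × 9.81 / 1000 = 8.65242 kN/m³.
With the apex down, the centroid sits h/3 = 3.7/3 = 1.23333 m below the base (the top edge), so the centroid depth is h_c = 1.23333 m.
A = ½ × 3.24 × 3.7 = 5.994 m².
Resultant F = γ·h_c·A = 8.65242 × 1.23333 × 5.994 = 63.9637 kN.

F ≈ 63.96 kN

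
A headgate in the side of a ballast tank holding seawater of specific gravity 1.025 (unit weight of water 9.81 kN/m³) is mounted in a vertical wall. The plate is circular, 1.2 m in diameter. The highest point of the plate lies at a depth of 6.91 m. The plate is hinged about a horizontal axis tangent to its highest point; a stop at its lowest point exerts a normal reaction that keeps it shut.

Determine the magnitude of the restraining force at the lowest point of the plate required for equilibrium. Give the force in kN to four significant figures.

P ≈ 43.56 kN

γ = 1.025 × 9.81 = 10.05525 kN/m³.
The centroid is at the centre, 0.6 m below the top of the plate, so the centroid depth is h_c = 6.91 + 0.6 = 7.51 m.
A = π(0.6)² = 1.13097 m².
Resultant F = γ·h_c·A = 10.05525 × 7.51 × 1.13097 = 85.4051 kN.
I_c = πr⁴/4 = π × 0.6⁴/4 = 0.101788 m⁴.
Centre of pressure: y_p = y_c + I_c/(y_c·A) = 7.51 + 0.101788/(7.51 × 1.13097) = 7.51 + 0.0119841 = 7.52198 m along the plane.
The resultant acts 0.6 + 0.0119841 = 0.611984 m (along the plate) below the hinge at the top edge, so the moment about the hinge is M = F × 0.611984 = 85.4051 × 0.611984 = 52.2666 kN·m.
A normal force at the bottom, 1.2 m from the hinge, must supply this moment: P = 52.2666/1.2 = 43.5555 kN.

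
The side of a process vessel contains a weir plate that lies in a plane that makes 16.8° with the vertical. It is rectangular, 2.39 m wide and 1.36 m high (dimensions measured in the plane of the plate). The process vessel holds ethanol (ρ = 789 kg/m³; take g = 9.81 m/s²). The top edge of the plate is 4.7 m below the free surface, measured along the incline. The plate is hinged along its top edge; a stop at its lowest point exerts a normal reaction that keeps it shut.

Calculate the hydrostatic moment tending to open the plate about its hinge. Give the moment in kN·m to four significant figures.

γ = ρg = 789 × 9.81 / 1000 = 7.74009 kN/m³.
The plate makes 16.8° with the vertical, i.e. θ = 90° − 16.8° = 73.2° to the horizontal. Measuring y along the incline from the free-surface line, vertical depth h = y·sinθ with sinθ = 0.957319.
The centroid lies 1.36/2 = 0.68 m below the top edge, so y_c = 4.7 + 0.68 = 5.38 m and h_c = 5.38 × 0.957319 = 5.15038 m.
A = 2.39 × 1.36 = 3.2504 m².
Resultant F = γ·h_c·A = 7.74009 × 5.15038 × 3.2504 = 129.575 kN.
I_c = b·h³/12 = 2.39 × 1.36³/12 = 0.500995 m⁴.
Centre of pressure: y_p = y_c + I_c/(y_c·A) = 5.38 + 0.500995/(5.38 × 3.2504) = 5.38 + 0.0286493 = 5.40865 m along the plane.
The resultant acts 0.68 + 0.0286493 = 0.708649 m (along the plate) below the hinge at the top edge, so the moment about the hinge is M = F × 0.708649 = 129.575 × 0.708649 = 91.8232 kN·m.

M ≈ 91.82 kN·m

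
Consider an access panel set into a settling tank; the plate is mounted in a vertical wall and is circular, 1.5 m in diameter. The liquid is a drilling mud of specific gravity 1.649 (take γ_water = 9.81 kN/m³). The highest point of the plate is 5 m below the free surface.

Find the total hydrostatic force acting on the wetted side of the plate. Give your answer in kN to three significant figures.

γ = 1.649 × 9.81 = 16.17669 kN/m³.
The centroid is at the centre, 0.75 m below the top of the plate, so the centroid depth is h_c = 5 + 0.75 = 5.75 m.
A = π(0.75)² = 1.76715 m².
Resultant F = γ·h_c·A = 16.17669 × 5.75 × 1.76715 = 164.373 kN.

F ≈ 164 kN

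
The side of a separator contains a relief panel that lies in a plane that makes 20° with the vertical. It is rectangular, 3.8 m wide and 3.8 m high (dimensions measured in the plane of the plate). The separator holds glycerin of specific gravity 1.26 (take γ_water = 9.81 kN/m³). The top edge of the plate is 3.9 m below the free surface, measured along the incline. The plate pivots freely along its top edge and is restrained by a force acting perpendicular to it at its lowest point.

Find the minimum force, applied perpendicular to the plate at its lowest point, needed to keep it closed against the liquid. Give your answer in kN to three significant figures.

P ≈ 540 kN

γ = 1.26 × 9.81 = 12.3606 kN/m³.
The plate makes 20° with the vertical, i.e. θ = 90° − 20° = 70° to the horizontal. Measuring y along the incline from the free-surface line, vertical depth h = y·sinθ with sinθ = 0.939693.
The centroid lies 3.8/2 = 1.9 m below the top edge, so y_c = 3.9 + 1.9 = 5.8 m and h_c = 5.8 × 0.939693 = 5.45022 m.
A = 3.8 × 3.8 = 14.44 m².
Resultant F = γ·h_c·A = 12.3606 × 5.45022 × 14.44 = 972.794 kN.
I_c = b·h³/12 = 3.8 × 3.8³/12 = 17.3761 m⁴.
Centre of pressure: y_p = y_c + I_c/(y_c·A) = 5.8 + 17.3761/(5.8 × 14.44) = 5.8 + 0.207471 = 6.00747 m along the plane.
The resultant acts 1.9 + 0.207471 = 2.10747 m (along the plate) below the hinge at the top edge, so the moment about the hinge is M = F × 2.10747 = 972.794 × 2.10747 = 2050.13 kN·m.
A normal force at the bottom, 3.8 m from the hinge, must supply this moment: P = 2050.13/3.8 = 539.508 kN.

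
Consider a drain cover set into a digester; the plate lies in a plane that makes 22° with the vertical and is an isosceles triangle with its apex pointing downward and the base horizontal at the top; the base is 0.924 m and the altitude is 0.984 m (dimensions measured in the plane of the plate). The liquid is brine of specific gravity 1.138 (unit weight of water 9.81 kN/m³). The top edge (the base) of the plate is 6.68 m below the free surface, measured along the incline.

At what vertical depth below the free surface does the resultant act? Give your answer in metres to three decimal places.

γ = 1.138 × 9.81 = 11.16378 kN/m³.
The plate makes 22° with the vertical, i.e. θ = 90° − 22° = 68° to the horizontal. Measuring y along the incline from the free-surface line, vertical depth h = y·sinθ with sinθ = 0.927184.
With the apex down, the centroid sits h/3 = 0.984/3 = 0.328 m below the base (the top edge), so y_c = 6.68 + 0.328 = 7.008 m and h_c = 7.008 × 0.927184 = 6.49771 m.
A = ½ × 0.924 × 0.984 = 0.454608 m².
Resultant F = γ·h_c·A = 11.16378 × 6.49771 × 0.454608 = 32.9768 kN.
I_c = b·h³/36 = 0.924 × 0.984³/36 = 0.0244543 m⁴.
Centre of pressure: y_p = y_c + I_c/(y_c·A) = 7.008 + 0.0244543/(7.008 × 0.454608) = 7.008 + 0.00767581 = 7.01568 m along the plane.
Vertically, h_p = y_p·sinθ = 7.01568 × 0.927184 = 6.50483 m.

h_p = 6.505 m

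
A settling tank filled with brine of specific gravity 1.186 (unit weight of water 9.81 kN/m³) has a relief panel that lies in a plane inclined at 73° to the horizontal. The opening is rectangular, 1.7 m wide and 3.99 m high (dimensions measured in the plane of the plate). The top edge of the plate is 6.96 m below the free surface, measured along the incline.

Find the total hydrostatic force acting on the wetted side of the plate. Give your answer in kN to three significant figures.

γ = 1.186 × 9.81 = 11.63466 kN/m³.
Let θ = 73° be the plate's angle to the horizontal; measure y along the incline from where the plane meets the free surface. Vertical depth h = y·sinθ with sinθ = 0.956305.
The centroid lies 3.99/2 = 1.995 m below the top edge, so y_c = 6.96 + 1.995 = 8.955 m and h_c = 8.955 × 0.956305 = 8.56371 m.
A = 1.7 × 3.99 = 6.783 m².
Resultant F = γ·h_c·A = 11.63466 × 8.56371 × 6.783 = 675.83 kN.

F ≈ 676 kN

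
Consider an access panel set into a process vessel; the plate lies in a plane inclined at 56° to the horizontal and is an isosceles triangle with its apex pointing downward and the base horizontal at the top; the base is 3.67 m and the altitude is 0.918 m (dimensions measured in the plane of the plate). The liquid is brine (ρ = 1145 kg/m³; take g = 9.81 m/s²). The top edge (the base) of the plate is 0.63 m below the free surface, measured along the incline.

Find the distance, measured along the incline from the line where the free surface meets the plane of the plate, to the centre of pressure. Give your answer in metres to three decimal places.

γ = ρg = 1145 × 9.81 / 1000 = 11.23245 kN/m³.
Let θ = 56° be the plate's angle to the horizontal; measure y along the incline from where the plane meets the free surface. Vertical depth h = y·sinθ with sinθ = 0.829038.
With the apex down, the centroid sits h/3 = 0.918/3 = 0.306 m below the base (the top edge), so y_c = 0.63 + 0.306 = 0.936 m and h_c = 0.936 × 0.829038 = 0.77598 m.
A = ½ × 3.67 × 0.918 = 1.68453 m².
Resultant F = γ·h_c·A = 11.23245 × 0.77598 × 1.68453 = 14.6826 kN.
I_c = b·h³/36 = 3.67 × 0.918³/36 = 0.0788663 m⁴.
Centre of pressure: y_p = y_c + I_c/(y_c·A) = 0.936 + 0.0788663/(0.936 × 1.68453) = 0.936 + 0.0500192 = 0.986019 m along the plane.

y_p = 0.986 m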